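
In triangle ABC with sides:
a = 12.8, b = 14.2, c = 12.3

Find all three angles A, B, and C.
Law of cosines for each angle (a² = 163.84, b² = 201.64, c² = 151.29):
cos(A) = (b² + c² − a²)/(2bc) = (201.64 + 151.29 − 163.84)/(2·14.2·12.3) = 189.09/349.32 ≈ 0.541309  ⇒  A ≈ 57.2272°
cos(B) = (a² + c² − b²)/(2ac) = (163.84 + 151.29 − 201.64)/(2·12.8·12.3) = 113.49/314.88 ≈ 0.360423  ⇒  B ≈ 68.8738°
cos(C) = (a² + b² − c²)/(2ab) = (163.84 + 201.64 − 151.29)/(2·12.8·14.2) = 214.19/363.52 ≈ 0.589211  ⇒  C ≈ 53.899°
Check: A + B + C ≈ 180°

A = 57.23°, B = 68.87°, C = 53.9°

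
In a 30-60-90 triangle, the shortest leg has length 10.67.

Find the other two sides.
In a 30-60-90 triangle the sides are in ratio 1 : √3 : 2 (short leg : long leg : hypotenuse).
Long leg = 10.67·√3 ≈ 10.67·1.73205 ≈ 18.481
Hypotenuse = 2·10.67 = 21.34

Long leg = 10.67√3 = 18.48, Hypotenuse = 21.34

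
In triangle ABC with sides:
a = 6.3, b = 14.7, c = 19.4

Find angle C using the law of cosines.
c² = a² + b² − 2ab·cos(C)  ⇒  cos(C) = (a² + b² − c²)/(2ab)
cos(C) = (6.3² + 14.7² − 19.4²)/(2·6.3·14.7) = (39.69 + 216.09 − 376.36)/185.22 = -120.58/185.22 ≈ -0.65101
C = arccos(-0.65101) ≈ 130.618°

C = 130.6°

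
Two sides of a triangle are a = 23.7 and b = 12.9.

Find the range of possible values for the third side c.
Triangle inequality: |a − b| < c < a + b
|a − b| = |23.7 − 12.9| = 10.8
a + b = 23.7 + 12.9 = 36.6

10.8 < c < 36.6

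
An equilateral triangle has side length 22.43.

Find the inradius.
r = Area/s with s the semi-perimeter.
Area = (√3/4)·22.43² = (√3/4)·503.1049 ≈ 0.433013·503.1049 ≈ 217.851
s = 3·22.43/2 = 33.645
r ≈ 217.851/33.645 ≈ 6.47498
(Equivalently r = side/(2√3) = 22.43/3.4641 ≈ 6.47498.)

r = 6.475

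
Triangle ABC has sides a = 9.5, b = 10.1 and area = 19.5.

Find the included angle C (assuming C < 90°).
Area = ½·a·b·sin(C)  ⇒  sin(C) = 2·Area/(a·b) = 2·19.5/(9.5·10.1) = 39/95.95 ≈ 0.406462
C = arcsin(0.406462) ≈ 23.9828° (taking the acute solution since C < 90°)

C = 23.98°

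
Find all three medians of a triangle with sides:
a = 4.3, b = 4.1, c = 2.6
Median formula: m_a = ½√(2b² + 2c² − a²) (and cyclically). a² = 18.49, b² = 16.81, c² = 6.76.
m_a = ½√(2·16.81 + 2·6.76 − 18.49) = ½√28.65 ≈ ½·5.35257 ≈ 2.67628
m_b = ½√(2·18.49 + 2·6.76 − 16.81) = ½√33.69 ≈ ½·5.80431 ≈ 2.90215
m_c = ½√(2·18.49 + 2·16.81 − 6.76) = ½√63.84 ≈ ½·7.98999 ≈ 3.995

m_a = 2.676, m_b = 2.902, m_c = 3.995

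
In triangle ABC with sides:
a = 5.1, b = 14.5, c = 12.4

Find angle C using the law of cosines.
c² = a² + b² − 2ab·cos(C)  ⇒  cos(C) = (a² + b² − c²)/(2ab)
cos(C) = (5.1² + 14.5² − 12.4²)/(2·5.1·14.5) = (26.01 + 210.25 − 153.76)/147.9 = 82.5/147.9 ≈ 0.557809
C = arccos(0.557809) ≈ 56.0956°

C = 56.1°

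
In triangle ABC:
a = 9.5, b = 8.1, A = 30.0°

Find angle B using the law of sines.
a/sin(A) = b/sin(B)  ⇒  sin(B) = b·sin(A)/a = 8.1·sin(30.0°)/9.5
sin(30.0°) ≈ 0.5
sin(B) ≈ 8.1·0.5/9.5 ≈ 4.05/9.5 ≈ 0.426316
B = arcsin(0.426316) ≈ 25.234°
(Since b ≤ a we need B ≤ A, so the obtuse alternative 180° − 25.234° ≈ 154.766° is rejected.)

B = 25.23°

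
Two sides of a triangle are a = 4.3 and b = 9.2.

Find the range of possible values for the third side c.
Triangle inequality: |a − b| < c < a + b
|a − b| = |4.3 − 9.2| = 4.9
a + b = 4.3 + 9.2 = 13.5

4.9 < c < 13.5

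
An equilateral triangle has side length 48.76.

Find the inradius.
r = Area/s with s the semi-perimeter.
Area = (√3/4)·48.76² = (√3/4)·2377.5376 ≈ 0.433013·2377.5376 ≈ 1029.5
s = 3·48.76/2 = 73.14
r ≈ 1029.5/73.14 ≈ 14.0758
(Equivalently r = side/(2√3) = 48.76/3.4641 ≈ 14.0758.)

r = 14.08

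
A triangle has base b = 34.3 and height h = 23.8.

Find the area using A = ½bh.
A = ½·b·h = ½·34.3·23.8 = ½·816.34 = 408.17

Area = 408.17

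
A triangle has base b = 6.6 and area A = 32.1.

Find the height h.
A = ½·b·h  ⇒  h = 2A/b = 2·32.1/6.6 = 64.2/6.6 ≈ 9.72727

h = 9.727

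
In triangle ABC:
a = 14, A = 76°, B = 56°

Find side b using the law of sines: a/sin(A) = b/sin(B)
a/sin(A) = b/sin(B)  ⇒  b = a·sin(B)/sin(A) = 14·sin(56°)/sin(76°)
sin(56°) ≈ 0.829038, sin(76°) ≈ 0.970296
b ≈ 14·0.829038/0.970296 ≈ 11.6065/0.970296 ≈ 11.9618

b = 11.96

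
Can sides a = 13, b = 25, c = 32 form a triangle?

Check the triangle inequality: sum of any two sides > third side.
a + b vs c: 13 + 25 = 38 > 32  ✓
a + c vs b: 13 + 32 = 45 > 25  ✓
b + c vs a: 25 + 32 = 57 > 13  ✓

Yes, triangle inequality satisfied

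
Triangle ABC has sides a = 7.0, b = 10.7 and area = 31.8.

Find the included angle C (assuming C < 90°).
Area = ½·a·b·sin(C)  ⇒  sin(C) = 2·Area/(a·b) = 2·31.8/(7.0·10.7) = 63.6/74.9 ≈ 0.849132
C = arcsin(0.849132) ≈ 58.1174° (taking the acute solution since C < 90°)

C = 58.12°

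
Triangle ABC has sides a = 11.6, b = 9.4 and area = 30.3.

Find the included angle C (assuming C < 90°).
Area = ½·a·b·sin(C)  ⇒  sin(C) = 2·Area/(a·b) = 2·30.3/(11.6·9.4) = 60.6/109.04 ≈ 0.555759
C = arcsin(0.555759) ≈ 33.763° (taking the acute solution since C < 90°)

C = 33.76°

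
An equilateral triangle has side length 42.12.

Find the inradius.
r = Area/s with s the semi-perimeter.
Area = (√3/4)·42.12² = (√3/4)·1774.0944 ≈ 0.433013·1774.0944 ≈ 768.205
s = 3·42.12/2 = 63.18
r ≈ 768.205/63.18 ≈ 12.159
(Equivalently r = side/(2√3) = 42.12/3.4641 ≈ 12.159.)

r = 12.16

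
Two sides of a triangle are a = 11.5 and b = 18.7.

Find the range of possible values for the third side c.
Triangle inequality: |a − b| < c < a + b
|a − b| = |11.5 − 18.7| = 7.2
a + b = 11.5 + 18.7 = 30.2

7.2 < c < 30.2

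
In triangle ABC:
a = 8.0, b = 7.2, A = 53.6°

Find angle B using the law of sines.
a/sin(A) = b/sin(B)  ⇒  sin(B) = b·sin(A)/a = 7.2·sin(53.6°)/8.0
sin(53.6°) ≈ 0.804894
sin(B) ≈ 7.2·0.804894/8.0 ≈ 5.79524/8.0 ≈ 0.724404
B = arcsin(0.724404) ≈ 46.4193°
(Since b ≤ a we need B ≤ A, so the obtuse alternative 180° − 46.4193° ≈ 133.581° is rejected.)

B = 46.42°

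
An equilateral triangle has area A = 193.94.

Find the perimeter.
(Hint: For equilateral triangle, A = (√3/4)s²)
A = (√3/4)s²  ⇒  s² = 4A/√3 = 4·193.94/√3 = 775.76/1.73205 ≈ 447.885
s ≈ √447.885 ≈ 21.1633
Perimeter = 3s ≈ 3·21.1633 ≈ 63.4899

Perimeter = 63.49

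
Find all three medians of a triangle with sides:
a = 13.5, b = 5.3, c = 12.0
Median formula: m_a = ½√(2b² + 2c² − a²) (and cyclically). a² = 182.25, b² = 28.09, c² = 144.
m_a = ½√(2·28.09 + 2·144 − 182.25) = ½√161.93 ≈ ½·12.7252 ≈ 6.36259
m_b = ½√(2·182.25 + 2·144 − 28.09) = ½√624.41 ≈ ½·24.9882 ≈ 12.4941
m_c = ½√(2·182.25 + 2·28.09 − 144) = ½√276.68 ≈ ½·16.6337 ≈ 8.31685

m_a = 6.363, m_b = 12.49, m_c = 8.317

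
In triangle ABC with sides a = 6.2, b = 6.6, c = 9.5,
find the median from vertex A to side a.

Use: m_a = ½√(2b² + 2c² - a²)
m_a = ½√(2·6.6² + 2·9.5² − 6.2²) = ½√(2·43.56 + 2·90.25 − 38.44) = ½√(87.12 + 180.5 − 38.44) = ½√229.18
√229.18 ≈ 15.1387, so m_a ≈ 7.56935

m_a = 7.569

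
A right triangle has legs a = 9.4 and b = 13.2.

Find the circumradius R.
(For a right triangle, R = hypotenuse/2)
Hypotenuse c = √(a² + b²) = √(88.36 + 174.24) = √262.6 ≈ 16.2049
R = c/2 ≈ 16.2049/2 ≈ 8.10247

R = 8.102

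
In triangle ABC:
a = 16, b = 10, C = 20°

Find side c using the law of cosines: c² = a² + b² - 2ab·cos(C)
c² = 16² + 10² − 2·16·10·cos(20°)
cos(20°) ≈ 0.939693
c² ≈ 256 + 100 − 320·(0.939693) ≈ 356 − 300.702 ≈ 55.2984
c ≈ √55.2984 ≈ 7.43629

c = 7.436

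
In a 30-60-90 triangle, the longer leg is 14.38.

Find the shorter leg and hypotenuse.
In a 30-60-90 triangle the sides are in ratio 1 : √3 : 2, so short leg = long leg/√3 and hypotenuse = 2·(short leg).
Short leg = 14.38/√3 ≈ 14.38/1.73205 ≈ 8.3023
Hypotenuse = 2·8.3023 ≈ 16.6046

Short leg = 8.302, Hypotenuse = 16.6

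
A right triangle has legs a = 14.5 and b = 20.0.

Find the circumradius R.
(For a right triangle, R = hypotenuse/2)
Hypotenuse c = √(a² + b²) = √(210.25 + 400) = √610.25 ≈ 24.7032
R = c/2 ≈ 24.7032/2 ≈ 12.3516

R = 12.35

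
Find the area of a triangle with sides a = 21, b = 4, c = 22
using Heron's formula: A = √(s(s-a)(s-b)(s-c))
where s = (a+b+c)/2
s = (21 + 4 + 22)/2 = 47/2 = 23.5
s − a = 2.5, s − b = 19.5, s − c = 1.5
s(s−a)(s−b)(s−c) = 23.5·2.5·19.5·1.5 = 1718.4375
Area = √1718.4375 ≈ 41.454

s = 23.5, Area = 41.45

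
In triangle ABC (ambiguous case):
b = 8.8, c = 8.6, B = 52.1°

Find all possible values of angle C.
b/sin(B) = c/sin(C)  ⇒  sin(C) = c·sin(B)/b = 8.6·sin(52.1°)/8.8
sin(52.1°) ≈ 0.789084
sin(C) ≈ 8.6·0.789084/8.8 ≈ 6.78612/8.8 ≈ 0.77115
Candidate 1: C₁ = arcsin(0.77115) ≈ 50.4573°  →  A = 180° − 52.1° − 50.4573° ≈ 77.4427° > 0, valid
Candidate 2: C₂ = 180° − C₁ ≈ 129.543°  →  A = 180° − 52.1° − 129.543° ≈ -1.6427° ≤ 0, not a valid triangle

C = 50.46° (one solution)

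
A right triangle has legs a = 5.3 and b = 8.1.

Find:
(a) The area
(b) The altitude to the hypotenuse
(a) The legs are perpendicular, so Area = ½·a·b = ½·5.3·8.1 = ½·42.93 = 21.465
(b) Hypotenuse c = √(a² + b²) = √(28.09 + 65.61) = √93.7 ≈ 9.67988
    Area = ½·c·h_c  ⇒  h_c = 2·Area/c = 42.93/9.67988 ≈ 4.43497

Area = 21.465, h_c = 4.435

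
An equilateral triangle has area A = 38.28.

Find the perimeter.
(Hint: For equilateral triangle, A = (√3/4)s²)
A = (√3/4)s²  ⇒  s² = 4A/√3 = 4·38.28/√3 = 153.12/1.73205 ≈ 88.4039
s ≈ √88.4039 ≈ 9.40233
Perimeter = 3s ≈ 3·9.40233 ≈ 28.207

Perimeter = 28.21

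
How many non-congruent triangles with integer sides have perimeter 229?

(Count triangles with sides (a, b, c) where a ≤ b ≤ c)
Let a ≤ b ≤ c with a + b + c = 229. The only binding inequality is a + b > c, i.e. 229 − c > c, so c < 229/2; and c ≥ 229/3 since c is the largest side.
So 77 ≤ c ≤ 114. For each c, b runs from ⌈(229 − c)/2⌉ up to c (then a = 229 − b − c satisfies 1 ≤ a ≤ b automatically), giving c − ⌈(229 − c)/2⌉ + 1 choices.
Summing over c: 2 + 3 + 5 + 6 + … + 56 + 57  (38 terms, c = 77, …, 114) = 1121
Check (closed form: nearest integer to p²/48 for even p, (p+3)²/48 for odd p): (229+3)²/48 = 232²/48 = 53824/48 ≈ 1121.33 → 1121

1121 triangles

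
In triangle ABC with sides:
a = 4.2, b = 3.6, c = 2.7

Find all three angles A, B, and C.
Law of cosines for each angle (a² = 17.64, b² = 12.96, c² = 7.29):
cos(A) = (b² + c² − a²)/(2bc) = (12.96 + 7.29 − 17.64)/(2·3.6·2.7) = 2.61/19.44 ≈ 0.134259  ⇒  A ≈ 82.2842°
cos(B) = (a² + c² − b²)/(2ac) = (17.64 + 7.29 − 12.96)/(2·4.2·2.7) = 11.97/22.68 ≈ 0.527778  ⇒  B ≈ 58.1446°
cos(C) = (a² + b² − c²)/(2ab) = (17.64 + 12.96 − 7.29)/(2·4.2·3.6) = 23.31/30.24 ≈ 0.770833  ⇒  C ≈ 39.5712°
Check: A + B + C ≈ 180°

A = 82.28°, B = 58.14°, C = 39.57°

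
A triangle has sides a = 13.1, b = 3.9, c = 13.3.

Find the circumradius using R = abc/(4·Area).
First find the area with Heron's formula.
s = (13.1 + 3.9 + 13.3)/2 = 15.15
Area = √(s(s−a)(s−b)(s−c)) = √(15.15·2.05·11.25·1.85) ≈ √646.384 ≈ 25.4241
abc = 13.1·3.9·13.3 = 679.497
R = abc/(4·Area) ≈ 679.497/(4·25.4241) = 679.497/101.696 ≈ 6.68163

R = 6.682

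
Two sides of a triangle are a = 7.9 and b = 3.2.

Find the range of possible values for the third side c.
Triangle inequality: |a − b| < c < a + b
|a − b| = |7.9 − 3.2| = 4.7
a + b = 7.9 + 3.2 = 11.1

4.7 < c < 11.1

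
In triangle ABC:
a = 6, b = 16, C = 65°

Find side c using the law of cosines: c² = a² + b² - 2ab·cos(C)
c² = 6² + 16² − 2·6·16·cos(65°)
cos(65°) ≈ 0.422618
c² ≈ 36 + 256 − 192·(0.422618) ≈ 292 − 81.1427 ≈ 210.857
c ≈ √210.857 ≈ 14.5209

c = 14.52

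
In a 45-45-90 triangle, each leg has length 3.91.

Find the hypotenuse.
In a 45-45-90 triangle the sides are in ratio 1 : 1 : √2, so hypotenuse = leg·√2.
Hypotenuse = 3.91·√2 ≈ 3.91·1.41421 ≈ 5.52958

Hypotenuse = 3.91√2 = 5.53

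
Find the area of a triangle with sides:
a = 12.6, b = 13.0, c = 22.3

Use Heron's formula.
s = (12.6 + 13.0 + 22.3)/2 = 47.9/2 = 23.95
s − a = 11.35, s − b = 10.95, s − c = 1.65
s(s−a)(s−b)(s−c) = 23.95·11.35·10.95·1.65 ≈ 4911.33
Area = √4911.33 ≈ 70.0809

Area = 70.08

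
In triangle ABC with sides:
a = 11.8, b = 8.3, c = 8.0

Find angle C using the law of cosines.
c² = a² + b² − 2ab·cos(C)  ⇒  cos(C) = (a² + b² − c²)/(2ab)
cos(C) = (11.8² + 8.3² − 8.0²)/(2·11.8·8.3) = (139.24 + 68.89 − 64)/195.88 = 144.13/195.88 ≈ 0.735808
C = arccos(0.735808) ≈ 42.6245°

C = 42.62°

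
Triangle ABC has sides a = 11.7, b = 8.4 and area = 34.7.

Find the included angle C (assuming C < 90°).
Area = ½·a·b·sin(C)  ⇒  sin(C) = 2·Area/(a·b) = 2·34.7/(11.7·8.4) = 69.4/98.28 ≈ 0.706146
C = arcsin(0.706146) ≈ 44.9222° (taking the acute solution since C < 90°)

C = 44.92°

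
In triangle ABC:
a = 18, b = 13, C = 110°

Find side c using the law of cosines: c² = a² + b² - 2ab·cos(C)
c² = 18² + 13² − 2·18·13·cos(110°)
cos(110°) ≈ -0.34202
c² ≈ 324 + 169 − 468·(-0.34202) ≈ 493 + 160.065 ≈ 653.065
c ≈ √653.065 ≈ 25.5551

c = 25.56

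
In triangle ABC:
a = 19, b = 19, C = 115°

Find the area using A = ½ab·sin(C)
A = ½·a·b·sin(C) = ½·19·19·sin(115°)
sin(115°) ≈ 0.906308
A ≈ ½·361·0.906308 = 180.5·0.906308 ≈ 163.589

Area = 163.6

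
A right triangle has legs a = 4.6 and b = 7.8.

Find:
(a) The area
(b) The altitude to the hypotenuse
(a) The legs are perpendicular, so Area = ½·a·b = ½·4.6·7.8 = ½·35.88 = 17.94
(b) Hypotenuse c = √(a² + b²) = √(21.16 + 60.84) = √82 ≈ 9.05539
    Area = ½·c·h_c  ⇒  h_c = 2·Area/c = 35.88/9.05539 ≈ 3.96228

Area = 17.94, h_c = 3.962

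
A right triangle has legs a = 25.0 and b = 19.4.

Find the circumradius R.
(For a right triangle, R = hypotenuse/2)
Hypotenuse c = √(a² + b²) = √(625 + 376.36) = √1001.36 ≈ 31.6443
R = c/2 ≈ 31.6443/2 ≈ 15.8221

R = 15.82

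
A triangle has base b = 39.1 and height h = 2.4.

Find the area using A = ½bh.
A = ½·b·h = ½·39.1·2.4 = ½·93.84 = 46.92

Area = 46.92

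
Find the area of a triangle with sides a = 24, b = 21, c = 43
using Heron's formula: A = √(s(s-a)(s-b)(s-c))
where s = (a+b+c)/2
s = (24 + 21 + 43)/2 = 88/2 = 44
s − a = 20, s − b = 23, s − c = 1
s(s−a)(s−b)(s−c) = 44·20·23·1 = 20240
Area = √20240 ≈ 142.267

s = 44.0, Area = 142.3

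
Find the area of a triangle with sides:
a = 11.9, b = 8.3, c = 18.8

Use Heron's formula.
s = (11.9 + 8.3 + 18.8)/2 = 39/2 = 19.5
s − a = 7.6, s − b = 11.2, s − c = 0.7
s(s−a)(s−b)(s−c) = 19.5·7.6·11.2·0.7 ≈ 1161.89
Area = √1161.89 ≈ 34.0865

Area = 34.09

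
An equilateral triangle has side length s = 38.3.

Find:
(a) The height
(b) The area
(a) The height splits the triangle into two 30-60-90 halves: h = s·√3/2 = 38.3·1.73205/2 ≈ 66.3375/2 ≈ 33.1688
(b) Area = (√3/4)·s² = (√3/4)·38.3² = (√3/4)·1466.89 ≈ 0.433013·1466.89 ≈ 635.182

Height = 33.17, Area = 635.2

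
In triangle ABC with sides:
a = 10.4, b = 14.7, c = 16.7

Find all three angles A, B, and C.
Law of cosines for each angle (a² = 108.16, b² = 216.09, c² = 278.89):
cos(A) = (b² + c² − a²)/(2bc) = (216.09 + 278.89 − 108.16)/(2·14.7·16.7) = 386.82/490.98 ≈ 0.787853  ⇒  A ≈ 38.0147°
cos(B) = (a² + c² − b²)/(2ac) = (108.16 + 278.89 − 216.09)/(2·10.4·16.7) = 170.96/347.36 ≈ 0.49217  ⇒  B ≈ 60.5167°
cos(C) = (a² + b² − c²)/(2ab) = (108.16 + 216.09 − 278.89)/(2·10.4·14.7) = 45.36/305.76 ≈ 0.148352  ⇒  C ≈ 81.4686°
Check: A + B + C ≈ 180°

A = 38.01°, B = 60.52°, C = 81.47°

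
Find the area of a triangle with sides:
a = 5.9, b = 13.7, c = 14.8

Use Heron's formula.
s = (5.9 + 13.7 + 14.8)/2 = 34.4/2 = 17.2
s − a = 11.3, s − b = 3.5, s − c = 2.4
s(s−a)(s−b)(s−c) = 17.2·11.3·3.5·2.4 ≈ 1632.62
Area = √1632.62 ≈ 40.4057

Area = 40.41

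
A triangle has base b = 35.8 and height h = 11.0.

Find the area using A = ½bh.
A = ½·b·h = ½·35.8·11.0 = ½·393.8 = 196.9

Area = 196.9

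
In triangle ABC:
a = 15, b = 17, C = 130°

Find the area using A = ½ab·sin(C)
A = ½·a·b·sin(C) = ½·15·17·sin(130°)
sin(130°) ≈ 0.766044
A ≈ ½·255·0.766044 = 127.5·0.766044 ≈ 97.6707

Area = 97.67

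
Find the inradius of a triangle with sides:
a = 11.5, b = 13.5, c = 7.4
r = Area/s where s is the semi-perimeter.
s = (11.5 + 13.5 + 7.4)/2 = 32.4/2 = 16.2
Area = √(s(s−a)(s−b)(s−c)) = √(16.2·4.7·2.7·8.8) ≈ √1809.09 ≈ 42.5334
r ≈ 42.5334/16.2 ≈ 2.62552

r = 2.626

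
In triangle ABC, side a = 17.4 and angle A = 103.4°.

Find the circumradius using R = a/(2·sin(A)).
R = a/(2·sin(A)) = 17.4/(2·sin(103.4°))
sin(103.4°) ≈ 0.972776
R ≈ 17.4/(2·0.972776) = 17.4/1.94555 ≈ 8.94348

R = 8.943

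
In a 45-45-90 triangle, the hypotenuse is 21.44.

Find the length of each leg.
In a 45-45-90 triangle hypotenuse = leg·√2, so leg = hypotenuse/√2.
Leg = 21.44/√2 ≈ 21.44/1.41421 ≈ 15.1604

Each leg = 15.16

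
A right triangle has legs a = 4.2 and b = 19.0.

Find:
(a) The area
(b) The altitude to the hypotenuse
(a) The legs are perpendicular, so Area = ½·a·b = ½·4.2·19.0 = ½·79.8 = 39.9
(b) Hypotenuse c = √(a² + b²) = √(17.64 + 361) = √378.64 ≈ 19.4587
    Area = ½·c·h_c  ⇒  h_c = 2·Area/c = 79.8/19.4587 ≈ 4.101

Area = 39.9, h_c = 4.101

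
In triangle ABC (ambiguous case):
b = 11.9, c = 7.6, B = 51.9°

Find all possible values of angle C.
b/sin(B) = c/sin(C)  ⇒  sin(C) = c·sin(B)/b = 7.6·sin(51.9°)/11.9
sin(51.9°) ≈ 0.786935
sin(C) ≈ 7.6·0.786935/11.9 ≈ 5.98071/11.9 ≈ 0.50258
Candidate 1: C₁ = arcsin(0.50258) ≈ 30.1709°  →  A = 180° − 51.9° − 30.1709° ≈ 97.9291° > 0, valid
Candidate 2: C₂ = 180° − C₁ ≈ 149.829°  →  A = 180° − 51.9° − 149.829° ≈ -21.7291° ≤ 0, not a valid triangle

C = 30.17° (one solution)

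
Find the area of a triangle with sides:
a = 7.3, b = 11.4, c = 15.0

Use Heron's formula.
s = (7.3 + 11.4 + 15.0)/2 = 33.7/2 = 16.85
s − a = 9.55, s − b = 5.45, s − c = 1.85
s(s−a)(s−b)(s−c) = 16.85·9.55·5.45·1.85 ≈ 1622.45
Area = √1622.45 ≈ 40.2797

Area = 40.28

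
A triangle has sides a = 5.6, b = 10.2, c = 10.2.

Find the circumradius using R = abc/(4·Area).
First find the area with Heron's formula.
s = (5.6 + 10.2 + 10.2)/2 = 13
Area = √(s(s−a)(s−b)(s−c)) = √(13·7.4·2.8·2.8) ≈ √754.208 ≈ 27.4628
abc = 5.6·10.2·10.2 = 582.624
R = abc/(4·Area) ≈ 582.624/(4·27.4628) = 582.624/109.851 ≈ 5.30375

R = 5.304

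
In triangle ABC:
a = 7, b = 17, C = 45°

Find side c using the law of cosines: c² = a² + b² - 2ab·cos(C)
c² = 7² + 17² − 2·7·17·cos(45°)
cos(45°) ≈ 0.707107
c² ≈ 49 + 289 − 238·(0.707107) ≈ 338 − 168.291 ≈ 169.709
c ≈ √169.709 ≈ 13.0272

c = 13.03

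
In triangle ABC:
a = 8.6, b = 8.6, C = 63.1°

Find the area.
Two sides and the included angle (SAS): A = ½·a·b·sin(C) = ½·8.6·8.6·sin(63.1°)
sin(63.1°) ≈ 0.891798
A ≈ ½·73.96·0.891798 = 36.98·0.891798 ≈ 32.9787

Area = 32.98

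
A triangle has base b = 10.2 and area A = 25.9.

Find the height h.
A = ½·b·h  ⇒  h = 2A/b = 2·25.9/10.2 = 51.8/10.2 ≈ 5.07843

h = 5.078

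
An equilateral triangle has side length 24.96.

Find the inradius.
r = Area/s with s the semi-perimeter.
Area = (√3/4)·24.96² = (√3/4)·623.0016 ≈ 0.433013·623.0016 ≈ 269.768
s = 3·24.96/2 = 37.44
r ≈ 269.768/37.44 ≈ 7.20533
(Equivalently r = side/(2√3) = 24.96/3.4641 ≈ 7.20533.)

r = 7.205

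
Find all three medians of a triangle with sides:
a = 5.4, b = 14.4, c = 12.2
Median formula: m_a = ½√(2b² + 2c² − a²) (and cyclically). a² = 29.16, b² = 207.36, c² = 148.84.
m_a = ½√(2·207.36 + 2·148.84 − 29.16) = ½√683.24 ≈ ½·26.1389 ≈ 13.0694
m_b = ½√(2·29.16 + 2·148.84 − 207.36) = ½√148.64 ≈ ½·12.1918 ≈ 6.0959
m_c = ½√(2·29.16 + 2·207.36 − 148.84) = ½√324.2 ≈ ½·18.0056 ≈ 9.00278

m_a = 13.07, m_b = 6.096, m_c = 9.003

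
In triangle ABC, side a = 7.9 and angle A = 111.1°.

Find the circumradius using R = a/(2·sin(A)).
R = a/(2·sin(A)) = 7.9/(2·sin(111.1°))
sin(111.1°) ≈ 0.932954
R ≈ 7.9/(2·0.932954) = 7.9/1.86591 ≈ 4.23387

R = 4.234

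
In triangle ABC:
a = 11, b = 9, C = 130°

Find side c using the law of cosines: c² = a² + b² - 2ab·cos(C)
c² = 11² + 9² − 2·11·9·cos(130°)
cos(130°) ≈ -0.642788
c² ≈ 121 + 81 − 198·(-0.642788) ≈ 202 + 127.272 ≈ 329.272
c ≈ √329.272 ≈ 18.1459

c = 18.15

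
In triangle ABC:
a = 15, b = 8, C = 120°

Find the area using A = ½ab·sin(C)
A = ½·a·b·sin(C) = ½·15·8·sin(120°)
sin(120°) ≈ 0.866025
A ≈ ½·120·0.866025 = 60·0.866025 ≈ 51.9615

Area = 51.96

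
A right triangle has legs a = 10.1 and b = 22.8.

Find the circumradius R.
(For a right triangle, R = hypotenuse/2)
Hypotenuse c = √(a² + b²) = √(102.01 + 519.84) = √621.85 ≈ 24.9369
R = c/2 ≈ 24.9369/2 ≈ 12.4685

R = 12.47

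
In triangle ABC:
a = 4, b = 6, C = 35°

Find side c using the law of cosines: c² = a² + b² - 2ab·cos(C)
c² = 4² + 6² − 2·4·6·cos(35°)
cos(35°) ≈ 0.819152
c² ≈ 16 + 36 − 48·(0.819152) ≈ 52 − 39.3193 ≈ 12.6807
c ≈ √12.6807 ≈ 3.561

c = 3.561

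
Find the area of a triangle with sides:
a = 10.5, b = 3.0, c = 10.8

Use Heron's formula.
s = (10.5 + 3.0 + 10.8)/2 = 24.3/2 = 12.15
s − a = 1.65, s − b = 9.15, s − c = 1.35
s(s−a)(s−b)(s−c) = 12.15·1.65·9.15·1.35 ≈ 247.637
Area = √247.637 ≈ 15.7365

Area = 15.74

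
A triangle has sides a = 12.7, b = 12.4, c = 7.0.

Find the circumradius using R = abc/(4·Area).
First find the area with Heron's formula.
s = (12.7 + 12.4 + 7.0)/2 = 16.05
Area = √(s(s−a)(s−b)(s−c)) = √(16.05·3.35·3.65·9.05) ≈ √1776.07 ≈ 42.1435
abc = 12.7·12.4·7.0 = 1102.36
R = abc/(4·Area) ≈ 1102.36/(4·42.1435) = 1102.36/168.574 ≈ 6.53932

R = 6.539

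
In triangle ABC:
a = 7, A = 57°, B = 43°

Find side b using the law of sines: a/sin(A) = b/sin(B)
a/sin(A) = b/sin(B)  ⇒  b = a·sin(B)/sin(A) = 7·sin(43°)/sin(57°)
sin(43°) ≈ 0.681998, sin(57°) ≈ 0.838671
b ≈ 7·0.681998/0.838671 ≈ 4.77399/0.838671 ≈ 5.69233

b = 5.692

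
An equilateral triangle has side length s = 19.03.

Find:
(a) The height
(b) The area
(a) The height splits the triangle into two 30-60-90 halves: h = s·√3/2 = 19.03·1.73205/2 ≈ 32.9609/2 ≈ 16.4805
(b) Area = (√3/4)·s² = (√3/4)·19.03² = (√3/4)·362.1409 ≈ 0.433013·362.1409 ≈ 156.812

Height = 16.48, Area = 156.8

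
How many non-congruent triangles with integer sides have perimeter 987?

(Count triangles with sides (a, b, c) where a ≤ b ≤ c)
Let a ≤ b ≤ c with a + b + c = 987. The only binding inequality is a + b > c, i.e. 987 − c > c, so c < 987/2; and c ≥ 987/3 since c is the largest side.
So 329 ≤ c ≤ 493. For each c, b runs from ⌈(987 − c)/2⌉ up to c (then a = 987 − b − c satisfies 1 ≤ a ≤ b automatically), giving c − ⌈(987 − c)/2⌉ + 1 choices.
Summing over c: 1 + 2 + 4 + 5 + … + 245 + 247  (165 terms, c = 329, …, 493) = 20419
Check (closed form: nearest integer to p²/48 for even p, (p+3)²/48 for odd p): (987+3)²/48 = 990²/48 = 980100/48 ≈ 20418.75 → 20419

20419 triangles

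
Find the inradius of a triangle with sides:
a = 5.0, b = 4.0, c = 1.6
r = Area/s where s is the semi-perimeter.
s = (5.0 + 4.0 + 1.6)/2 = 10.6/2 = 5.3
Area = √(s(s−a)(s−b)(s−c)) = √(5.3·0.3·1.3·3.7) ≈ √7.6479 ≈ 2.76548
r ≈ 2.76548/5.3 ≈ 0.521789

r = 0.5218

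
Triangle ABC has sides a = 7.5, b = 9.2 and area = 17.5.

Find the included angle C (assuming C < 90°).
Area = ½·a·b·sin(C)  ⇒  sin(C) = 2·Area/(a·b) = 2·17.5/(7.5·9.2) = 35/69 ≈ 0.507246
C = arcsin(0.507246) ≈ 30.4806° (taking the acute solution since C < 90°)

C = 30.48°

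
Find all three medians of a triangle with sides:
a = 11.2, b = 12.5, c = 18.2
Median formula: m_a = ½√(2b² + 2c² − a²) (and cyclically). a² = 125.44, b² = 156.25, c² = 331.24.
m_a = ½√(2·156.25 + 2·331.24 − 125.44) = ½√849.54 ≈ ½·29.1469 ≈ 14.5734
m_b = ½√(2·125.44 + 2·331.24 − 156.25) = ½√757.11 ≈ ½·27.5156 ≈ 13.7578
m_c = ½√(2·125.44 + 2·156.25 − 331.24) = ½√232.14 ≈ ½·15.2361 ≈ 7.61807

m_a = 14.57, m_b = 13.76, m_c = 7.618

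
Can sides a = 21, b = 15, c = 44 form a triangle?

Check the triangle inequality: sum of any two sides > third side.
a + b vs c: 21 + 15 = 36 ≤ 44  ✗
a + c vs b: 21 + 44 = 65 > 15  ✓
b + c vs a: 15 + 44 = 59 > 21  ✓

No: 21 + 15 = 36 is not > 44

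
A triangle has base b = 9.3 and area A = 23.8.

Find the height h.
A = ½·b·h  ⇒  h = 2A/b = 2·23.8/9.3 = 47.6/9.3 ≈ 5.11828

h = 5.118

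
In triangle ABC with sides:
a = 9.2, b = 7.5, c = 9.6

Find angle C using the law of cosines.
c² = a² + b² − 2ab·cos(C)  ⇒  cos(C) = (a² + b² − c²)/(2ab)
cos(C) = (9.2² + 7.5² − 9.6²)/(2·9.2·7.5) = (84.64 + 56.25 − 92.16)/138 = 48.73/138 ≈ 0.353116
C = arccos(0.353116) ≈ 69.322°

C = 69.32°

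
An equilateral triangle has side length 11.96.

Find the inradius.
r = Area/s with s the semi-perimeter.
Area = (√3/4)·11.96² = (√3/4)·143.0416 ≈ 0.433013·143.0416 ≈ 61.9388
s = 3·11.96/2 = 17.94
r ≈ 61.9388/17.94 ≈ 3.45255
(Equivalently r = side/(2√3) = 11.96/3.4641 ≈ 3.45255.)

r = 3.453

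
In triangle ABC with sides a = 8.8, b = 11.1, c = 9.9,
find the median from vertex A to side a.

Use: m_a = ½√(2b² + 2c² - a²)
m_a = ½√(2·11.1² + 2·9.9² − 8.8²) = ½√(2·123.21 + 2·98.01 − 77.44) = ½√(246.42 + 196.02 − 77.44) = ½√365
√365 ≈ 19.105, so m_a ≈ 9.55249

m_a = 9.552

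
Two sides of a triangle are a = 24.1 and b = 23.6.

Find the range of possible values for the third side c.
Triangle inequality: |a − b| < c < a + b
|a − b| = |24.1 − 23.6| = 0.5
a + b = 24.1 + 23.6 = 47.7

0.5 < c < 47.7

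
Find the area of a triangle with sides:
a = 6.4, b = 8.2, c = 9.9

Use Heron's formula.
s = (6.4 + 8.2 + 9.9)/2 = 24.5/2 = 12.25
s − a = 5.85, s − b = 4.05, s − c = 2.35
s(s−a)(s−b)(s−c) = 12.25·5.85·4.05·2.35 ≈ 682.048
Area = √682.048 ≈ 26.116

Area = 26.12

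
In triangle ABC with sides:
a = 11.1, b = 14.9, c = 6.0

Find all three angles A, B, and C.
Law of cosines for each angle (a² = 123.21, b² = 222.01, c² = 36):
cos(A) = (b² + c² − a²)/(2bc) = (222.01 + 36 − 123.21)/(2·14.9·6.0) = 134.8/178.8 ≈ 0.753915  ⇒  A ≈ 41.0693°
cos(B) = (a² + c² − b²)/(2ac) = (123.21 + 36 − 222.01)/(2·11.1·6.0) = -62.8/133.2 ≈ -0.471471  ⇒  B ≈ 118.13°
cos(C) = (a² + b² − c²)/(2ab) = (123.21 + 222.01 − 36)/(2·11.1·14.9) = 309.22/330.78 ≈ 0.934821  ⇒  C ≈ 20.8008°
Check: A + B + C ≈ 180°

A = 41.07°, B = 118.1°, C = 20.8°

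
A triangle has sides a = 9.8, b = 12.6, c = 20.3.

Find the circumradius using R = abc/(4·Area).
First find the area with Heron's formula.
s = (9.8 + 12.6 + 20.3)/2 = 21.35
Area = √(s(s−a)(s−b)(s−c)) = √(21.35·11.55·8.75·1.05) ≈ √2265.57 ≈ 47.598
abc = 9.8·12.6·20.3 = 2506.644
R = abc/(4·Area) ≈ 2506.644/(4·47.598) = 2506.644/190.392 ≈ 13.1657

R = 13.17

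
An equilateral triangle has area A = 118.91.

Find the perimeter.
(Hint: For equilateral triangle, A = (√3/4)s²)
A = (√3/4)s²  ⇒  s² = 4A/√3 = 4·118.91/√3 = 475.64/1.73205 ≈ 274.611
s ≈ √274.611 ≈ 16.5714
Perimeter = 3s ≈ 3·16.5714 ≈ 49.7142

Perimeter = 49.71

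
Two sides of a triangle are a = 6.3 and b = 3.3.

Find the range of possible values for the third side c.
Triangle inequality: |a − b| < c < a + b
|a − b| = |6.3 − 3.3| = 3
a + b = 6.3 + 3.3 = 9.6

3 < c < 9.6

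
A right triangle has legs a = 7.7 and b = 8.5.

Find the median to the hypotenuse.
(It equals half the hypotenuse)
Hypotenuse c = √(a² + b²) = √(59.29 + 72.25) = √131.54 ≈ 11.4691
Median to hypotenuse = c/2 ≈ 11.4691/2 ≈ 5.73454

Median = 5.735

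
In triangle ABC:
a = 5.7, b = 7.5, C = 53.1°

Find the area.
Two sides and the included angle (SAS): A = ½·a·b·sin(C) = ½·5.7·7.5·sin(53.1°)
sin(53.1°) ≈ 0.799685
A ≈ ½·42.75·0.799685 = 21.375·0.799685 ≈ 17.0933

Area = 17.09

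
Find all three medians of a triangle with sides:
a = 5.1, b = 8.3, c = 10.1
Median formula: m_a = ½√(2b² + 2c² − a²) (and cyclically). a² = 26.01, b² = 68.89, c² = 102.01.
m_a = ½√(2·68.89 + 2·102.01 − 26.01) = ½√315.79 ≈ ½·17.7705 ≈ 8.88524
m_b = ½√(2·26.01 + 2·102.01 − 68.89) = ½√187.15 ≈ ½·13.6803 ≈ 6.84014
m_c = ½√(2·26.01 + 2·68.89 − 102.01) = ½√87.79 ≈ ½·9.36963 ≈ 4.68482

m_a = 8.885, m_b = 6.84, m_c = 4.685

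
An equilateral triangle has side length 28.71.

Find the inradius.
r = Area/s with s the semi-perimeter.
Area = (√3/4)·28.71² = (√3/4)·824.2641 ≈ 0.433013·824.2641 ≈ 356.917
s = 3·28.71/2 = 43.065
r ≈ 356.917/43.065 ≈ 8.28786
(Equivalently r = side/(2√3) = 28.71/3.4641 ≈ 8.28786.)

r = 8.288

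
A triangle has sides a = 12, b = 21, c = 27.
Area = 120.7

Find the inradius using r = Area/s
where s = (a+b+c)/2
s = (12 + 21 + 27)/2 = 60/2 = 30
r = Area/s = 120.7/30 ≈ 4.02333

r = 4.023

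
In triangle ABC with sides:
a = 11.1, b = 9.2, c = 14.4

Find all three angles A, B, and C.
Law of cosines for each angle (a² = 123.21, b² = 84.64, c² = 207.36):
cos(A) = (b² + c² − a²)/(2bc) = (84.64 + 207.36 − 123.21)/(2·9.2·14.4) = 168.79/264.96 ≈ 0.63704  ⇒  A ≈ 50.4286°
cos(B) = (a² + c² − b²)/(2ac) = (123.21 + 207.36 − 84.64)/(2·11.1·14.4) = 245.93/319.68 ≈ 0.769301  ⇒  B ≈ 39.7089°
cos(C) = (a² + b² − c²)/(2ab) = (123.21 + 84.64 − 207.36)/(2·11.1·9.2) = 0.49/204.24 ≈ 0.00239914  ⇒  C ≈ 89.8625°
Check: A + B + C ≈ 180°

A = 50.43°, B = 39.71°, C = 89.86°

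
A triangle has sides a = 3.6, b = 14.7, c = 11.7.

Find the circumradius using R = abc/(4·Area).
First find the area with Heron's formula.
s = (3.6 + 14.7 + 11.7)/2 = 15
Area = √(s(s−a)(s−b)(s−c)) = √(15·11.4·0.3·3.3) ≈ √169.29 ≈ 13.0111
abc = 3.6·14.7·11.7 = 619.164
R = abc/(4·Area) ≈ 619.164/(4·13.0111) = 619.164/52.0446 ≈ 11.8968

R = 11.9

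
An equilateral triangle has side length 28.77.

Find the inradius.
r = Area/s with s the semi-perimeter.
Area = (√3/4)·28.77² = (√3/4)·827.7129 ≈ 0.433013·827.7129 ≈ 358.41
s = 3·28.77/2 = 43.155
r ≈ 358.41/43.155 ≈ 8.30518
(Equivalently r = side/(2√3) = 28.77/3.4641 ≈ 8.30518.)

r = 8.305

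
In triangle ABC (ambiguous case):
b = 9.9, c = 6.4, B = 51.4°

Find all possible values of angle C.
b/sin(B) = c/sin(C)  ⇒  sin(C) = c·sin(B)/b = 6.4·sin(51.4°)/9.9
sin(51.4°) ≈ 0.78152
sin(C) ≈ 6.4·0.78152/9.9 ≈ 5.00173/9.9 ≈ 0.505225
Candidate 1: C₁ = arcsin(0.505225) ≈ 30.3463°  →  A = 180° − 51.4° − 30.3463° ≈ 98.2537° > 0, valid
Candidate 2: C₂ = 180° − C₁ ≈ 149.654°  →  A = 180° − 51.4° − 149.654° ≈ -21.0537° ≤ 0, not a valid triangle

C = 30.35° (one solution)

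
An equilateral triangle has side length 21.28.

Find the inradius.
r = Area/s with s the semi-perimeter.
Area = (√3/4)·21.28² = (√3/4)·452.8384 ≈ 0.433013·452.8384 ≈ 196.085
s = 3·21.28/2 = 31.92
r ≈ 196.085/31.92 ≈ 6.14301
(Equivalently r = side/(2√3) = 21.28/3.4641 ≈ 6.14301.)

r = 6.143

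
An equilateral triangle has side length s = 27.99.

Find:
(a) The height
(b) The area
(a) The height splits the triangle into two 30-60-90 halves: h = s·√3/2 = 27.99·1.73205/2 ≈ 48.4801/2 ≈ 24.2401
(b) Area = (√3/4)·s² = (√3/4)·27.99² = (√3/4)·783.4401 ≈ 0.433013·783.4401 ≈ 339.24

Height = 24.24, Area = 339.2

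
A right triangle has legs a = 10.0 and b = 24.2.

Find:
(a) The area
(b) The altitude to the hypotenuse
(a) The legs are perpendicular, so Area = ½·a·b = ½·10.0·24.2 = ½·242 = 121
(b) Hypotenuse c = √(a² + b²) = √(100 + 585.64) = √685.64 ≈ 26.1847
    Area = ½·c·h_c  ⇒  h_c = 2·Area/c = 242/26.1847 ≈ 9.24203

Area = 121, h_c = 9.242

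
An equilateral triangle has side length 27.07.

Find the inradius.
r = Area/s with s the semi-perimeter.
Area = (√3/4)·27.07² = (√3/4)·732.7849 ≈ 0.433013·732.7849 ≈ 317.305
s = 3·27.07/2 = 40.605
r ≈ 317.305/40.605 ≈ 7.81444
(Equivalently r = side/(2√3) = 27.07/3.4641 ≈ 7.81444.)

r = 7.814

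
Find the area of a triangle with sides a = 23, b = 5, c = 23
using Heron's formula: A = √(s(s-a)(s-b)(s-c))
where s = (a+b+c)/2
s = (23 + 5 + 23)/2 = 51/2 = 25.5
s − a = 2.5, s − b = 20.5, s − c = 2.5
s(s−a)(s−b)(s−c) = 25.5·2.5·20.5·2.5 = 3267.1875
Area = √3267.1875 ≈ 57.1593

s = 25.5, Area = 57.16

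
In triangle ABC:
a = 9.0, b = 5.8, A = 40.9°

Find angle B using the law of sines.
a/sin(A) = b/sin(B)  ⇒  sin(B) = b·sin(A)/a = 5.8·sin(40.9°)/9.0
sin(40.9°) ≈ 0.654741
sin(B) ≈ 5.8·0.654741/9.0 ≈ 3.7975/9.0 ≈ 0.421944
B = arcsin(0.421944) ≈ 24.9574°
(Since b ≤ a we need B ≤ A, so the obtuse alternative 180° − 24.9574° ≈ 155.043° is rejected.)

B = 24.96°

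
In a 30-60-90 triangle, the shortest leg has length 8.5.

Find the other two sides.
In a 30-60-90 triangle the sides are in ratio 1 : √3 : 2 (short leg : long leg : hypotenuse).
Long leg = 8.5·√3 ≈ 8.5·1.73205 ≈ 14.7224
Hypotenuse = 2·8.5 = 17

Long leg = 8.5√3 = 14.72, Hypotenuse = 17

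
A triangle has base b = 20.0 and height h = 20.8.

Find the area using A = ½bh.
A = ½·b·h = ½·20.0·20.8 = ½·416 = 208

Area = 208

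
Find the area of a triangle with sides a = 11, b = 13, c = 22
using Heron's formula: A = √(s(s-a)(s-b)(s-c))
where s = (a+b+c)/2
s = (11 + 13 + 22)/2 = 46/2 = 23
s − a = 12, s − b = 10, s − c = 1
s(s−a)(s−b)(s−c) = 23·12·10·1 = 2760
Area = √2760 ≈ 52.5357

s = 23.0, Area = 52.54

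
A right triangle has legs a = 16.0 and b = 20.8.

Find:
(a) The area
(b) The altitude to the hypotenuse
(a) The legs are perpendicular, so Area = ½·a·b = ½·16.0·20.8 = ½·332.8 = 166.4
(b) Hypotenuse c = √(a² + b²) = √(256 + 432.64) = √688.64 ≈ 26.242
    Area = ½·c·h_c  ⇒  h_c = 2·Area/c = 332.8/26.242 ≈ 12.682

Area = 166.4, h_c = 12.68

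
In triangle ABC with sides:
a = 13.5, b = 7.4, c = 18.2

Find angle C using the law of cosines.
c² = a² + b² − 2ab·cos(C)  ⇒  cos(C) = (a² + b² − c²)/(2ab)
cos(C) = (13.5² + 7.4² − 18.2²)/(2·13.5·7.4) = (182.25 + 54.76 − 331.24)/199.8 = -94.23/199.8 ≈ -0.471622
C = arccos(-0.471622) ≈ 118.14°

C = 118.1°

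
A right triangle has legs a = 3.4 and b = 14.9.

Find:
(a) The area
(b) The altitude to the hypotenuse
(a) The legs are perpendicular, so Area = ½·a·b = ½·3.4·14.9 = ½·50.66 = 25.33
(b) Hypotenuse c = √(a² + b²) = √(11.56 + 222.01) = √233.57 ≈ 15.283
    Area = ½·c·h_c  ⇒  h_c = 2·Area/c = 50.66/15.283 ≈ 3.31479

Area = 25.33, h_c = 3.315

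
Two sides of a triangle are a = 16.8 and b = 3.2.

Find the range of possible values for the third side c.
Triangle inequality: |a − b| < c < a + b
|a − b| = |16.8 − 3.2| = 13.6
a + b = 16.8 + 3.2 = 20

13.6 < c < 20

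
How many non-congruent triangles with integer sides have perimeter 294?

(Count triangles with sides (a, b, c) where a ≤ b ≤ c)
Let a ≤ b ≤ c with a + b + c = 294. The only binding inequality is a + b > c, i.e. 294 − c > c, so c < 294/2; and c ≥ 294/3 since c is the largest side.
So 98 ≤ c ≤ 146. For each c, b runs from ⌈(294 − c)/2⌉ up to c (then a = 294 − b − c satisfies 1 ≤ a ≤ b automatically), giving c − ⌈(294 − c)/2⌉ + 1 choices.
Summing over c: 1 + 2 + 4 + 5 + … + 71 + 73  (49 terms, c = 98, …, 146) = 1801
Check (closed form: nearest integer to p²/48 for even p, (p+3)²/48 for odd p): 294²/48 = 86436/48 ≈ 1800.75 → 1801

1801 triangles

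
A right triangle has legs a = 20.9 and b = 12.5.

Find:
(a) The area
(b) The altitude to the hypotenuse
(a) The legs are perpendicular, so Area = ½·a·b = ½·20.9·12.5 = ½·261.25 = 130.625
(b) Hypotenuse c = √(a² + b²) = √(436.81 + 156.25) = √593.06 ≈ 24.3528
    Area = ½·c·h_c  ⇒  h_c = 2·Area/c = 261.25/24.3528 ≈ 10.7277

Area = 130.625, h_c = 10.73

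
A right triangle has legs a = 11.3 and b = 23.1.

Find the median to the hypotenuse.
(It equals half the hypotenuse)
Hypotenuse c = √(a² + b²) = √(127.69 + 533.61) = √661.3 ≈ 25.7158
Median to hypotenuse = c/2 ≈ 25.7158/2 ≈ 12.8579

Median = 12.86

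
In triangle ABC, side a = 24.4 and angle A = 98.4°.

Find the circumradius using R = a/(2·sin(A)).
R = a/(2·sin(A)) = 24.4/(2·sin(98.4°))
sin(98.4°) ≈ 0.989272
R ≈ 24.4/(2·0.989272) = 24.4/1.97854 ≈ 12.3323

R = 12.33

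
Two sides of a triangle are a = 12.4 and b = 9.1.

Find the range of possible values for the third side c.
Triangle inequality: |a − b| < c < a + b
|a − b| = |12.4 − 9.1| = 3.3
a + b = 12.4 + 9.1 = 21.5

3.3 < c < 21.5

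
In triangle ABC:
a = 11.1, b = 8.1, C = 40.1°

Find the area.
Two sides and the included angle (SAS): A = ½·a·b·sin(C) = ½·11.1·8.1·sin(40.1°)
sin(40.1°) ≈ 0.644124
A ≈ ½·89.91·0.644124 = 44.955·0.644124 ≈ 28.9566

Area = 28.96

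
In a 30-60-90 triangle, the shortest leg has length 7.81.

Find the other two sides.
In a 30-60-90 triangle the sides are in ratio 1 : √3 : 2 (short leg : long leg : hypotenuse).
Long leg = 7.81·√3 ≈ 7.81·1.73205 ≈ 13.5273
Hypotenuse = 2·7.81 = 15.62

Long leg = 7.81√3 = 13.53, Hypotenuse = 15.62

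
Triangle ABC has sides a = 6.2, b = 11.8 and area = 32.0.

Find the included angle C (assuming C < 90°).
Area = ½·a·b·sin(C)  ⇒  sin(C) = 2·Area/(a·b) = 2·32.0/(6.2·11.8) = 64/73.16 ≈ 0.874795
C = arcsin(0.874795) ≈ 61.0207° (taking the acute solution since C < 90°)

C = 61.02°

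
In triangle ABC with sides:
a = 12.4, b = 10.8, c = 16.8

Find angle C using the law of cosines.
c² = a² + b² − 2ab·cos(C)  ⇒  cos(C) = (a² + b² − c²)/(2ab)
cos(C) = (12.4² + 10.8² − 16.8²)/(2·12.4·10.8) = (153.76 + 116.64 − 282.24)/267.84 = -11.84/267.84 ≈ -0.0442055
C = arccos(-0.0442055) ≈ 92.5336°

C = 92.53°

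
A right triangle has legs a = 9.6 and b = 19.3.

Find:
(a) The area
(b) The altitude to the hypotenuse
(a) The legs are perpendicular, so Area = ½·a·b = ½·9.6·19.3 = ½·185.28 = 92.64
(b) Hypotenuse c = √(a² + b²) = √(92.16 + 372.49) = √464.65 ≈ 21.5557
    Area = ½·c·h_c  ⇒  h_c = 2·Area/c = 185.28/21.5557 ≈ 8.59539

Area = 92.64, h_c = 8.595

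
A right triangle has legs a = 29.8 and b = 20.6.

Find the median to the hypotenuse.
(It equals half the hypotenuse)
Hypotenuse c = √(a² + b²) = √(888.04 + 424.36) = √1312.4 ≈ 36.2271
Median to hypotenuse = c/2 ≈ 36.2271/2 ≈ 18.1135

Median = 18.11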